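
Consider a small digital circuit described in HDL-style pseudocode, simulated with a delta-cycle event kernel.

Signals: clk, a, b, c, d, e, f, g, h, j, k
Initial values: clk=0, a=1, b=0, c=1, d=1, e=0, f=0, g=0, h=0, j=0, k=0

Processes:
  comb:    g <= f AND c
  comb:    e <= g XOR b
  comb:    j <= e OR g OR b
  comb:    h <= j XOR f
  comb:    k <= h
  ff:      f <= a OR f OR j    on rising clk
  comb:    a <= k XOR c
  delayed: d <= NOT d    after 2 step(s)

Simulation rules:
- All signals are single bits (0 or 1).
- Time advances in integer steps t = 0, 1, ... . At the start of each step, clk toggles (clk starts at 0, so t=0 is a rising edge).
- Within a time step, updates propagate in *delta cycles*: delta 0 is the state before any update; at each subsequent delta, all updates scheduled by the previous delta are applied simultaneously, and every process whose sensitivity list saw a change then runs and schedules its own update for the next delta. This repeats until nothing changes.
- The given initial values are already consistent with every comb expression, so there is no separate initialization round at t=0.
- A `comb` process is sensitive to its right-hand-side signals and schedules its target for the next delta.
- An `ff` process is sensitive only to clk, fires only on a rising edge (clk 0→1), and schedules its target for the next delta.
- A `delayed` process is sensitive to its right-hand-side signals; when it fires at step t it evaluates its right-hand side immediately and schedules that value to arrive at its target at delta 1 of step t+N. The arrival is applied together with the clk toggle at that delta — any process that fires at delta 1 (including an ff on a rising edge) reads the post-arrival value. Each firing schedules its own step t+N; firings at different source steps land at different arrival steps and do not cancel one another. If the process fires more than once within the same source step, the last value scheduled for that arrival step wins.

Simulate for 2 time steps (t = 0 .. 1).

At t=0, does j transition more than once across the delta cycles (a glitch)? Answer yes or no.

[bits: d,c,clk,e,j,a,h,f,b,g,k]
t=0: Δ0=11000100000 Δ1=11100100000 Δ2=11100101000 Δ3=11100111010 Δ4=11111111011 Δ5=11111001011 Δ6=11111001010 Δ7=11111101010 | 7Δ
t=1: Δ0=11111101010 Δ1=11011101010 | 1Δ

no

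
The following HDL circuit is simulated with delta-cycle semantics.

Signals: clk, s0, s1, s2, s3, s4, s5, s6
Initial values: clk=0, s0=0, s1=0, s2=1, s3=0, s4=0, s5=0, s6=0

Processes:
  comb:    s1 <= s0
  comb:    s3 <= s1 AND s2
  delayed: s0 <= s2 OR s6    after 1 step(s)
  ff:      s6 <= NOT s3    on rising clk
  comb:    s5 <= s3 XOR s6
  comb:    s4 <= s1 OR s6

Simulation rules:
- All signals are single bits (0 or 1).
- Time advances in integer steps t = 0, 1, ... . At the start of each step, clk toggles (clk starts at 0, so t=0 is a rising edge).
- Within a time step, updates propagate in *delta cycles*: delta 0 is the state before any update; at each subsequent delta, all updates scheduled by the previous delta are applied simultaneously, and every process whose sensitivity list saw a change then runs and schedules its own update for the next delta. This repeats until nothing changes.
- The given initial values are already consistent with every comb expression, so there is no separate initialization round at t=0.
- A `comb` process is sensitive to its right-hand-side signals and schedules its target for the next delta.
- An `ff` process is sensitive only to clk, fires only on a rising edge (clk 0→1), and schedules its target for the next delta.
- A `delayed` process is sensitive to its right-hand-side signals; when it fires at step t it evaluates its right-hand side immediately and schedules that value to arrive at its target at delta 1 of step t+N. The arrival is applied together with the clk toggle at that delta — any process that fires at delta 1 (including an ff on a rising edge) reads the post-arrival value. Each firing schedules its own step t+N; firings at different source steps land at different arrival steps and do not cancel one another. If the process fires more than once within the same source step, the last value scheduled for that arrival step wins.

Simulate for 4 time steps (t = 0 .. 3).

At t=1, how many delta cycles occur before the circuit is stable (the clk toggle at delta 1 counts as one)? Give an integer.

4

t0.Δ0 s5=0 s6=0 s4=0 clk=0 s0=0 s2=1 s3=0 s1=0
t0.Δ1 s5=0 s6=0 s4=0 clk=1 s0=0 s2=1 s3=0 s1=0
t0.Δ2 s5=0 s6=1 s4=0 clk=1 s0=0 s2=1 s3=0 s1=0
t0.Δ3 s5=1 s6=1 s4=1 clk=1 s0=0 s2=1 s3=0 s1=0
t1.Δ0 s5=1 s6=1 s4=1 clk=1 s0=0 s2=1 s3=0 s1=0
t1.Δ1 s5=1 s6=1 s4=1 clk=0 s0=1 s2=1 s3=0 s1=0
t1.Δ2 s5=1 s6=1 s4=1 clk=0 s0=1 s2=1 s3=0 s1=1
t1.Δ3 s5=1 s6=1 s4=1 clk=0 s0=1 s2=1 s3=1 s1=1
t1.Δ4 s5=0 s6=1 s4=1 clk=0 s0=1 s2=1 s3=1 s1=1
t2.Δ0 s5=0 s6=1 s4=1 clk=0 s0=1 s2=1 s3=1 s1=1
t2.Δ1 s5=0 s6=1 s4=1 clk=1 s0=1 s2=1 s3=1 s1=1
t2.Δ2 s5=0 s6=0 s4=1 clk=1 s0=1 s2=1 s3=1 s1=1
t2.Δ3 s5=1 s6=0 s4=1 clk=1 s0=1 s2=1 s3=1 s1=1
t3.Δ0 s5=1 s6=0 s4=1 clk=1 s0=1 s2=1 s3=1 s1=1
t3.Δ1 s5=1 s6=0 s4=1 clk=0 s0=1 s2=1 s3=1 s1=1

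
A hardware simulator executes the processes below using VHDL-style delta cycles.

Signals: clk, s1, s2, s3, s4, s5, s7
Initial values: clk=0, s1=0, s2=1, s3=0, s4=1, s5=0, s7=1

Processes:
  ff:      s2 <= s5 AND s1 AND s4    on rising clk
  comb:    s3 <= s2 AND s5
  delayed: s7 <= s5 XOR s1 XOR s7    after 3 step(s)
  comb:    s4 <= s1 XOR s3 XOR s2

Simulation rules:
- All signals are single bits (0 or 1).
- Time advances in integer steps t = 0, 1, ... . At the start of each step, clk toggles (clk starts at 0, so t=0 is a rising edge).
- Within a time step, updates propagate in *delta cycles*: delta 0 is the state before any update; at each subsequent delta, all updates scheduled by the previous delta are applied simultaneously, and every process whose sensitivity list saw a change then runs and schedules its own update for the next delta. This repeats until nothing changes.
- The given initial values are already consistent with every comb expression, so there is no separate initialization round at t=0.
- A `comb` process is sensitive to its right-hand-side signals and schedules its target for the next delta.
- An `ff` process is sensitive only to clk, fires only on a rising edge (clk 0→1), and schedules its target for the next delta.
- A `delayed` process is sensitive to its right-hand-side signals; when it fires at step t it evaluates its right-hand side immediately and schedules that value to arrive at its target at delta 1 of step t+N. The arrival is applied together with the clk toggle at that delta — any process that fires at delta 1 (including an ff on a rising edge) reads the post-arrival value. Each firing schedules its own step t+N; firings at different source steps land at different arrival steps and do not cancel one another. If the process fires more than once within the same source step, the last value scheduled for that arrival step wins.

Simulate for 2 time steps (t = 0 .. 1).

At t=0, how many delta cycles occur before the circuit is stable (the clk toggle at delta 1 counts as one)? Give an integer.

3

[bits: s5,clk,s3,s1,s2,s7,s4]
t=0: Δ0=0000111 Δ1=0100111 Δ2=0100011 Δ3=0100010 | 3Δ
t=1: Δ0=0100010 Δ1=0000010 | 1Δ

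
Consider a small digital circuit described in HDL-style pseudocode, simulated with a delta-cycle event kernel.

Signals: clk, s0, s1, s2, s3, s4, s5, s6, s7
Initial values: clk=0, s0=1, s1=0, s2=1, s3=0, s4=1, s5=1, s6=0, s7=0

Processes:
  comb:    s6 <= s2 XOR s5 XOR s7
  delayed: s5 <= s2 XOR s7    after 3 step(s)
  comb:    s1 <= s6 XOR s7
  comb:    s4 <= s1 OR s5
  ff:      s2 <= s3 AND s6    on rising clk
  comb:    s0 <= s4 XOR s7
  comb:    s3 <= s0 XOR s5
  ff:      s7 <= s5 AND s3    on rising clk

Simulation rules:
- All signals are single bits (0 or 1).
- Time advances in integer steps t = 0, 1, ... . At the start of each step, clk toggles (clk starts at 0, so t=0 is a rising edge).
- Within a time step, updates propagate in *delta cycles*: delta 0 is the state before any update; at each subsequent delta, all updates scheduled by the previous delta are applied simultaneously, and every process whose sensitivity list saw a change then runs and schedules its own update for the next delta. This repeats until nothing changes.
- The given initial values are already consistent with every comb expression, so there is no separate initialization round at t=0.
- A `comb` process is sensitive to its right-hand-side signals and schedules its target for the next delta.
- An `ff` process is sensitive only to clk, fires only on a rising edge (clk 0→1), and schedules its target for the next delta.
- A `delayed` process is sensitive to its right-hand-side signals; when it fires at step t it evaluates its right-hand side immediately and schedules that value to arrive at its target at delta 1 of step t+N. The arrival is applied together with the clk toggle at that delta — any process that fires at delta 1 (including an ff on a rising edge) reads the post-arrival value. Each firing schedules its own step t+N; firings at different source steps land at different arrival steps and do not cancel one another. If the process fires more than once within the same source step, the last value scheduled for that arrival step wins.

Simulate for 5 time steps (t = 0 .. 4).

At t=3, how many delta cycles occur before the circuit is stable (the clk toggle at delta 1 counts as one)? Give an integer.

6

[bits: s6,s4,clk,s5,s2,s0,s1,s7,s3]
t=0: Δ0=010111000 Δ1=011111000 Δ2=011101000 Δ3=111101000 Δ4=111101100 | 4Δ
t=1: Δ0=111101100 Δ1=110101100 | 1Δ
t=2: Δ0=110101100 Δ1=111101100 | 1Δ
t=3: Δ0=111101100 Δ1=110001100 Δ2=010001101 Δ3=010001001 Δ4=000001001 Δ5=000000001 Δ6=000000000 | 6Δ
t=4: Δ0=000000000 Δ1=001000000 | 1Δ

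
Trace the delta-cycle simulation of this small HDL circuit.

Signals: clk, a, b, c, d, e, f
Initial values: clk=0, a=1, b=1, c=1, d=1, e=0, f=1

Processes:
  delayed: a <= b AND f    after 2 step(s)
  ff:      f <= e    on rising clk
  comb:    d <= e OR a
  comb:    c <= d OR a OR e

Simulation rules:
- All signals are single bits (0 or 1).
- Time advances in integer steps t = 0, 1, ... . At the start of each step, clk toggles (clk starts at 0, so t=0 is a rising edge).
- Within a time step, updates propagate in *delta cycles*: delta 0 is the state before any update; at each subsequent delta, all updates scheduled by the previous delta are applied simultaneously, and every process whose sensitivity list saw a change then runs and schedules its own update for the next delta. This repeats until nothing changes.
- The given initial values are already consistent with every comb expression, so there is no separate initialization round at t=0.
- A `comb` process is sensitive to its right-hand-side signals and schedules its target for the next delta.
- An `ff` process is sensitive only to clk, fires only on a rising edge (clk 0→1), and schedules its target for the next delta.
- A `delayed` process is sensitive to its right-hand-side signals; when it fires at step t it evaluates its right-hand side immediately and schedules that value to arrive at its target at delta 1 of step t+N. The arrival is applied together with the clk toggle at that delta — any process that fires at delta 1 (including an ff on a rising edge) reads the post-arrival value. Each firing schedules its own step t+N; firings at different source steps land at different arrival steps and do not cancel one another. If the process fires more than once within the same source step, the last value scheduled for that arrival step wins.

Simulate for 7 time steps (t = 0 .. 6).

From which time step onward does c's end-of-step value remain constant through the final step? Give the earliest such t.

t=0 Δ0: e=0 f=1 clk=0 d=1 b=1 a=1 c=1
  Δ1: clk:0→1
  Δ2: f:1→0
  (2Δ to stable)
t=1 Δ0: e=0 f=0 clk=1 d=1 b=1 a=1 c=1
  Δ1: clk:1→0
  (1Δ to stable)
t=2 Δ0: e=0 f=0 clk=0 d=1 b=1 a=1 c=1
  Δ1: clk:0→1, a:1→0
  Δ2: d:1→0
  Δ3: c:1→0
  (3Δ to stable)
t=3 Δ0: e=0 f=0 clk=1 d=0 b=1 a=0 c=0
  Δ1: clk:1→0
  (1Δ to stable)
t=4 Δ0: e=0 f=0 clk=0 d=0 b=1 a=0 c=0
  Δ1: clk:0→1
  (1Δ to stable)
t=5 Δ0: e=0 f=0 clk=1 d=0 b=1 a=0 c=0
  Δ1: clk:1→0
  (1Δ to stable)
t=6 Δ0: e=0 f=0 clk=0 d=0 b=1 a=0 c=0
  Δ1: clk:0→1
  (1Δ to stable)

2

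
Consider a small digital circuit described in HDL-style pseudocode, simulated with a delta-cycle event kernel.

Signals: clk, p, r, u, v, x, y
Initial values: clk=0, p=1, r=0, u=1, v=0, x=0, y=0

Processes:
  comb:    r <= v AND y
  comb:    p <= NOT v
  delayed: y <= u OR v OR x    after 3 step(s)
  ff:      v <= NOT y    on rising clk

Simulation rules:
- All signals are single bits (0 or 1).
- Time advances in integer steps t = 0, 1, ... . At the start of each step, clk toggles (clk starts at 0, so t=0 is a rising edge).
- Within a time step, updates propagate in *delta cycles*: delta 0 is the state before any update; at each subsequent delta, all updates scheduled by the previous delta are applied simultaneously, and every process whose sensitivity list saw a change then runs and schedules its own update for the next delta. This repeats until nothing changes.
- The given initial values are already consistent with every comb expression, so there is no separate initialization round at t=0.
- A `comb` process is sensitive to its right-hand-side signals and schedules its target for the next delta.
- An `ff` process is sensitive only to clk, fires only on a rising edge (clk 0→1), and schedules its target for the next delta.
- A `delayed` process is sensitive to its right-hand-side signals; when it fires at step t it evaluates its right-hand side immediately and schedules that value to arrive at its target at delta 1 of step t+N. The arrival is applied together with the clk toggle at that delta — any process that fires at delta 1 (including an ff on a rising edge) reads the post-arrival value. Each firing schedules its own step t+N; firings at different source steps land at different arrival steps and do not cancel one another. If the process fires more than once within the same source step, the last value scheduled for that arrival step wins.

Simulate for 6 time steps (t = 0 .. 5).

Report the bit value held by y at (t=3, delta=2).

1

t=0 Δ0: r=0 clk=0 p=1 v=0 y=0 u=1 x=0
  Δ1: clk:0→1
  Δ2: v:0→1
  Δ3: p:1→0
  (3Δ to stable)
t=1 Δ0: r=0 clk=1 p=0 v=1 y=0 u=1 x=0
  Δ1: clk:1→0
  (1Δ to stable)
t=2 Δ0: r=0 clk=0 p=0 v=1 y=0 u=1 x=0
  Δ1: clk:0→1
  (1Δ to stable)
t=3 Δ0: r=0 clk=1 p=0 v=1 y=0 u=1 x=0
  Δ1: clk:1→0, y:0→1
  Δ2: r:0→1
  (2Δ to stable)
t=4 Δ0: r=1 clk=0 p=0 v=1 y=1 u=1 x=0
  Δ1: clk:0→1
  Δ2: v:1→0
  Δ3: r:1→0, p:0→1
  (3Δ to stable)
t=5 Δ0: r=0 clk=1 p=1 v=0 y=1 u=1 x=0
  Δ1: clk:1→0
  (1Δ to stable)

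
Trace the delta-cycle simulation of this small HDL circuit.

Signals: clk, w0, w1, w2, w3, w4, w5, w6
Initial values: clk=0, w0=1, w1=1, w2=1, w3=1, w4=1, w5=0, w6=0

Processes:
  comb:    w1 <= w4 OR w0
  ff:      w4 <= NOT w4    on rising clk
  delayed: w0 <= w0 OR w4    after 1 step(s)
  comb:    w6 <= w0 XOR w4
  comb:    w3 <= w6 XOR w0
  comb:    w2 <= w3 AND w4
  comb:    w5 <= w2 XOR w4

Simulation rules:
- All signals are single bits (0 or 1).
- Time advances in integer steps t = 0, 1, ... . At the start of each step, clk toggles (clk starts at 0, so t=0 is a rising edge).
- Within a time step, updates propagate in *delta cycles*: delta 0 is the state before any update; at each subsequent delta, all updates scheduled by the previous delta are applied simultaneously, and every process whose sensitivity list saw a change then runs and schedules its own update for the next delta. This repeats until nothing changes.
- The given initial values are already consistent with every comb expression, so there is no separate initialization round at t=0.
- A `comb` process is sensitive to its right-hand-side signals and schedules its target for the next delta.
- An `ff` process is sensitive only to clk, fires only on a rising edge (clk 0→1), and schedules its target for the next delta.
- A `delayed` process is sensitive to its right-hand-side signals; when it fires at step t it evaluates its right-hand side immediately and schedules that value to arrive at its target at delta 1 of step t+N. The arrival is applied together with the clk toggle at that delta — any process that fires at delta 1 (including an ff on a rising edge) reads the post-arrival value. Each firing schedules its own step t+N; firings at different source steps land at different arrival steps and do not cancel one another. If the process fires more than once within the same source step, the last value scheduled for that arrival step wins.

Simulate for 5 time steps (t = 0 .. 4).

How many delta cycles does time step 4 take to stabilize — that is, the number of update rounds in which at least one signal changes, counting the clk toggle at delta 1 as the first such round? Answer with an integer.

4

[bits: w1,w0,w2,w6,w5,clk,w3,w4]
t=0: Δ0=11100011 Δ1=11100111 Δ2=11100110 Δ3=11011110 Δ4=11010100 | 4Δ
t=1: Δ0=11010100 Δ1=11010000 | 1Δ
t=2: Δ0=11010000 Δ1=11010100 Δ2=11010101 Δ3=11001101 Δ4=11001111 Δ5=11101111 Δ6=11100111 | 6Δ
t=3: Δ0=11100111 Δ1=11100011 | 1Δ
t=4: Δ0=11100011 Δ1=11100111 Δ2=11100110 Δ3=11011110 Δ4=11010100 | 4Δ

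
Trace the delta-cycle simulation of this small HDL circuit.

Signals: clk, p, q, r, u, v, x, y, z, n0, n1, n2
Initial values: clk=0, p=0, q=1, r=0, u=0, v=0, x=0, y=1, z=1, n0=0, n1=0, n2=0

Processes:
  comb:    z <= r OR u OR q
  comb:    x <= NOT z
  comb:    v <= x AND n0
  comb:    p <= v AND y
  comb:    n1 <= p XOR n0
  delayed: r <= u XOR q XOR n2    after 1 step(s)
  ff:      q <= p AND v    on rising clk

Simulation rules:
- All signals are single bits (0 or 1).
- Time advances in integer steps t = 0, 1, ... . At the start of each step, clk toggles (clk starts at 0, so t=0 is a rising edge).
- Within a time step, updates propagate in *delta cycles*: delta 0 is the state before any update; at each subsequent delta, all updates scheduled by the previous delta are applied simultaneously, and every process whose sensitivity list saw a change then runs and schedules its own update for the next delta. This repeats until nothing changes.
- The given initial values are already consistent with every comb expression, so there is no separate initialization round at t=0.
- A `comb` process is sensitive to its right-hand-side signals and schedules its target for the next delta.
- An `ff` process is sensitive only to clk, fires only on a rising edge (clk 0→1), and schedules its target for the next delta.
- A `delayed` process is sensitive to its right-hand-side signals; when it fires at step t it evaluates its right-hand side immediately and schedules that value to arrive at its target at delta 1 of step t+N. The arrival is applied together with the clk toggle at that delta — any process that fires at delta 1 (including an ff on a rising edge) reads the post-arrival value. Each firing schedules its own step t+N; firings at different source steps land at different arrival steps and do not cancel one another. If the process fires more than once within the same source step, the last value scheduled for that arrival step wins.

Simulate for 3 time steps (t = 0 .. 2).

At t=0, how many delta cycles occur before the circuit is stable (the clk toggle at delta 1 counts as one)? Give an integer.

t0.Δ0 q=1 n0=0 p=0 u=0 x=0 clk=0 r=0 y=1 v=0 n1=0 n2=0 z=1
t0.Δ1 q=1 n0=0 p=0 u=0 x=0 clk=1 r=0 y=1 v=0 n1=0 n2=0 z=1
t0.Δ2 q=0 n0=0 p=0 u=0 x=0 clk=1 r=0 y=1 v=0 n1=0 n2=0 z=1
t0.Δ3 q=0 n0=0 p=0 u=0 x=0 clk=1 r=0 y=1 v=0 n1=0 n2=0 z=0
t0.Δ4 q=0 n0=0 p=0 u=0 x=1 clk=1 r=0 y=1 v=0 n1=0 n2=0 z=0
t1.Δ0 q=0 n0=0 p=0 u=0 x=1 clk=1 r=0 y=1 v=0 n1=0 n2=0 z=0
t1.Δ1 q=0 n0=0 p=0 u=0 x=1 clk=0 r=0 y=1 v=0 n1=0 n2=0 z=0
t2.Δ0 q=0 n0=0 p=0 u=0 x=1 clk=0 r=0 y=1 v=0 n1=0 n2=0 z=0
t2.Δ1 q=0 n0=0 p=0 u=0 x=1 clk=1 r=0 y=1 v=0 n1=0 n2=0 z=0

4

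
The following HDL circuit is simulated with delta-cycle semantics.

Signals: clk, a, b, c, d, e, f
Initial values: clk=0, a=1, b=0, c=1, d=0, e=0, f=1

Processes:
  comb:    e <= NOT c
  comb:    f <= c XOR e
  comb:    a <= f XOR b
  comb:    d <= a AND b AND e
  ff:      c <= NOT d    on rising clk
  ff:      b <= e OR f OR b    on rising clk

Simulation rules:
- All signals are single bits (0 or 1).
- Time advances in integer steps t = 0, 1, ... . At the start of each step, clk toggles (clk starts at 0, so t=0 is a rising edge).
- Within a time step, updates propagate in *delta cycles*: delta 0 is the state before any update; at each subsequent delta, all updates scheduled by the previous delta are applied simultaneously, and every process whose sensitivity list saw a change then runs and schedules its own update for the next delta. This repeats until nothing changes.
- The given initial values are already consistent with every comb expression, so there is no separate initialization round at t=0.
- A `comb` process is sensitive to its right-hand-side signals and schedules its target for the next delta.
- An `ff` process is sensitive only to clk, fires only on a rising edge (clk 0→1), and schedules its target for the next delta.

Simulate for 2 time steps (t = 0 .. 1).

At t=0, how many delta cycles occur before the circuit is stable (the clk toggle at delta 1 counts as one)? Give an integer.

3

t0.Δ0 f=1 d=0 e=0 b=0 c=1 a=1 clk=0
t0.Δ1 f=1 d=0 e=0 b=0 c=1 a=1 clk=1
t0.Δ2 f=1 d=0 e=0 b=1 c=1 a=1 clk=1
t0.Δ3 f=1 d=0 e=0 b=1 c=1 a=0 clk=1
t1.Δ0 f=1 d=0 e=0 b=1 c=1 a=0 clk=1
t1.Δ1 f=1 d=0 e=0 b=1 c=1 a=0 clk=0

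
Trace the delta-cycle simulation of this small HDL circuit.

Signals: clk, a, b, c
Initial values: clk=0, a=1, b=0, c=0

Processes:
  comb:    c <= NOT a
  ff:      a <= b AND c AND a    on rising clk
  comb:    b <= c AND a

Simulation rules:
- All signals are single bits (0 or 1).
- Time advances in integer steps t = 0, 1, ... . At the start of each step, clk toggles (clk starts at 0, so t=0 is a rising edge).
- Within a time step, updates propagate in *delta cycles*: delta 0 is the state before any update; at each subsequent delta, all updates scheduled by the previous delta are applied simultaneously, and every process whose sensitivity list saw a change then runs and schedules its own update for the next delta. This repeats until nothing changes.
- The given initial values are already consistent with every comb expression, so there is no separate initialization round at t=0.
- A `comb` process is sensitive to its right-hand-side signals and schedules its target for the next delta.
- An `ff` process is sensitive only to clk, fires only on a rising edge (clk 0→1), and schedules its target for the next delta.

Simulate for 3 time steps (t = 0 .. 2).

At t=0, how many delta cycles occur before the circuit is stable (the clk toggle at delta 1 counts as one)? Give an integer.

3

t=0 Δ0: c=0 b=0 a=1 clk=0
  Δ1: clk:0→1
  Δ2: a:1→0
  Δ3: c:0→1
  (3Δ to stable)
t=1 Δ0: c=1 b=0 a=0 clk=1
  Δ1: clk:1→0
  (1Δ to stable)
t=2 Δ0: c=1 b=0 a=0 clk=0
  Δ1: clk:0→1
  (1Δ to stable)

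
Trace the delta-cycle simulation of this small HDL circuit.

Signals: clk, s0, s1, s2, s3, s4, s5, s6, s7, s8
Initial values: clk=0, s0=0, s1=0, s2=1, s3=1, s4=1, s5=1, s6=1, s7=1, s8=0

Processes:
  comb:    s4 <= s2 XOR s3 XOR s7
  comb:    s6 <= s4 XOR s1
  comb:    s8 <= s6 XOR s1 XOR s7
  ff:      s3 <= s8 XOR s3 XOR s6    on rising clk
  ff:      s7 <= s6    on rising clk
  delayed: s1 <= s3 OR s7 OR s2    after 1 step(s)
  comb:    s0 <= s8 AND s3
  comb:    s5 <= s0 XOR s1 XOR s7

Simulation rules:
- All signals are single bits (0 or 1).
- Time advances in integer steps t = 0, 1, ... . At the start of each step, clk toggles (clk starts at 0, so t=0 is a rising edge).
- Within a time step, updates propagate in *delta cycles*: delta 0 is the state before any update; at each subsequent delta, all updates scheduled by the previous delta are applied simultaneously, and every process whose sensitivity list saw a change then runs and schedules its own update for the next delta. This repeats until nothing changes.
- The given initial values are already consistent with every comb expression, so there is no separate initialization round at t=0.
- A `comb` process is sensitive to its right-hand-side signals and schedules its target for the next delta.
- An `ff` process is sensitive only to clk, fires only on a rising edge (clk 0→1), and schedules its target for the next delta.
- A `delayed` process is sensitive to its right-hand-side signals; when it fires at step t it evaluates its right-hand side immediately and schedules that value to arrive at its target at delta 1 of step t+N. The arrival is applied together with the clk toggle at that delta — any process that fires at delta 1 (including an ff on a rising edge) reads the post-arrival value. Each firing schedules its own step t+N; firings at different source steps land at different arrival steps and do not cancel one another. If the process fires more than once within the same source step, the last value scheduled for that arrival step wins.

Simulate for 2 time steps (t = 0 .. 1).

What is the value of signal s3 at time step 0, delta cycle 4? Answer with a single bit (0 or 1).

0

t0.Δ0 s4=1 s2=1 s0=0 s3=1 s5=1 s6=1 s8=0 s1=0 clk=0 s7=1
t0.Δ1 s4=1 s2=1 s0=0 s3=1 s5=1 s6=1 s8=0 s1=0 clk=1 s7=1
t0.Δ2 s4=1 s2=1 s0=0 s3=0 s5=1 s6=1 s8=0 s1=0 clk=1 s7=1
t0.Δ3 s4=0 s2=1 s0=0 s3=0 s5=1 s6=1 s8=0 s1=0 clk=1 s7=1
t0.Δ4 s4=0 s2=1 s0=0 s3=0 s5=1 s6=0 s8=0 s1=0 clk=1 s7=1
t0.Δ5 s4=0 s2=1 s0=0 s3=0 s5=1 s6=0 s8=1 s1=0 clk=1 s7=1
t1.Δ0 s4=0 s2=1 s0=0 s3=0 s5=1 s6=0 s8=1 s1=0 clk=1 s7=1
t1.Δ1 s4=0 s2=1 s0=0 s3=0 s5=1 s6=0 s8=1 s1=1 clk=0 s7=1
t1.Δ2 s4=0 s2=1 s0=0 s3=0 s5=0 s6=1 s8=0 s1=1 clk=0 s7=1
t1.Δ3 s4=0 s2=1 s0=0 s3=0 s5=0 s6=1 s8=1 s1=1 clk=0 s7=1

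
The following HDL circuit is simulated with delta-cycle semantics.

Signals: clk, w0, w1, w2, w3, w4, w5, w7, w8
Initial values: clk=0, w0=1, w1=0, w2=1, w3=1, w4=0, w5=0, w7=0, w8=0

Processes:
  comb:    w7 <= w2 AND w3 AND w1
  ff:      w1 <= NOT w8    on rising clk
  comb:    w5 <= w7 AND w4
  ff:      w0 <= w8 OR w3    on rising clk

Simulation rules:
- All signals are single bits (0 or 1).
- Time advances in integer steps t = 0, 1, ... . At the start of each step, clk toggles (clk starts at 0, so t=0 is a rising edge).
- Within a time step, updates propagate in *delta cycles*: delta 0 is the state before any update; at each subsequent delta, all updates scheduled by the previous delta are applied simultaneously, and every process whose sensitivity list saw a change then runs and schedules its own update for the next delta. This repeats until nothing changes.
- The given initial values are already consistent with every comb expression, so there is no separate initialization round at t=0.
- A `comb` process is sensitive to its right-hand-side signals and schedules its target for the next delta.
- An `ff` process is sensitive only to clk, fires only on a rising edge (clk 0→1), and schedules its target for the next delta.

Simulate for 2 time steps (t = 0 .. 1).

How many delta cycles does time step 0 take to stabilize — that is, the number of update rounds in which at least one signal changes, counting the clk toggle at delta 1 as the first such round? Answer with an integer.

t=0 Δ0: w2=1 w5=0 w3=1 w7=0 w1=0 w4=0 clk=0 w8=0 w0=1
  Δ1: clk:0→1
  Δ2: w1:0→1
  Δ3: w7:0→1
  (3Δ to stable)
t=1 Δ0: w2=1 w5=0 w3=1 w7=1 w1=1 w4=0 clk=1 w8=0 w0=1
  Δ1: clk:1→0
  (1Δ to stable)

3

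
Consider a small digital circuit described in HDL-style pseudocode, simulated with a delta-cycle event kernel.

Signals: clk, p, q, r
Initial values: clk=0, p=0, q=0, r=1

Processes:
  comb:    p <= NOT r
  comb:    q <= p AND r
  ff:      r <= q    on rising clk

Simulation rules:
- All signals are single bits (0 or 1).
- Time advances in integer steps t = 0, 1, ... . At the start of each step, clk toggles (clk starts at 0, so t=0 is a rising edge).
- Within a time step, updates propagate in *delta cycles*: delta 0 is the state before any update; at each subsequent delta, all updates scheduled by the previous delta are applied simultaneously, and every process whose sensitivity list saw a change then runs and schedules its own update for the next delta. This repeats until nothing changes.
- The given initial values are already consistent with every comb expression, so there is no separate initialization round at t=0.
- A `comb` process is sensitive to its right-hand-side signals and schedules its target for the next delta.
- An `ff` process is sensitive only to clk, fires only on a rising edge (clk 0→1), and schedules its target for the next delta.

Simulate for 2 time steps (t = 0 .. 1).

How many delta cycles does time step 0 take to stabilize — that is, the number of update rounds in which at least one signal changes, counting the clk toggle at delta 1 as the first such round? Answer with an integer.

3

t0.Δ0 r=1 clk=0 q=0 p=0
t0.Δ1 r=1 clk=1 q=0 p=0
t0.Δ2 r=0 clk=1 q=0 p=0
t0.Δ3 r=0 clk=1 q=0 p=1
t1.Δ0 r=0 clk=1 q=0 p=1
t1.Δ1 r=0 clk=0 q=0 p=1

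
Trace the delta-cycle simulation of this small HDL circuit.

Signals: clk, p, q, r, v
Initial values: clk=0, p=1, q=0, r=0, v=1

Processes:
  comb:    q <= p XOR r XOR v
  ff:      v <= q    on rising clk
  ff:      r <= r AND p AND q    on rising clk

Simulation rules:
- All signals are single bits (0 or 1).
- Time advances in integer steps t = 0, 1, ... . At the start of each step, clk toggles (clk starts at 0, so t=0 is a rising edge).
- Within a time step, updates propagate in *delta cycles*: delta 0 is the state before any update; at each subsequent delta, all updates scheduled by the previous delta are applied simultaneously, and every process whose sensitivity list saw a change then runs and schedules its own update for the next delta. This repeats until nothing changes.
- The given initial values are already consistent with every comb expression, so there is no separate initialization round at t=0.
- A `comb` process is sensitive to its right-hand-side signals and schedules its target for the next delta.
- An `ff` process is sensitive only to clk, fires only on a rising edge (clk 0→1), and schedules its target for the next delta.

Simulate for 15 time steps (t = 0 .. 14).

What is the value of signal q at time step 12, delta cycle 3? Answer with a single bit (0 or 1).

1

[bits: r,p,clk,v,q]
t=0: Δ0=01010 Δ1=01110 Δ2=01100 Δ3=01101 | 3Δ
t=1: Δ0=01101 Δ1=01001 | 1Δ
t=2: Δ0=01001 Δ1=01101 Δ2=01111 Δ3=01110 | 3Δ
t=3: Δ0=01110 Δ1=01010 | 1Δ
t=4: Δ0=01010 Δ1=01110 Δ2=01100 Δ3=01101 | 3Δ
t=5: Δ0=01101 Δ1=01001 | 1Δ
t=6: Δ0=01001 Δ1=01101 Δ2=01111 Δ3=01110 | 3Δ
t=7: Δ0=01110 Δ1=01010 | 1Δ
t=8: Δ0=01010 Δ1=01110 Δ2=01100 Δ3=01101 | 3Δ
t=9: Δ0=01101 Δ1=01001 | 1Δ
t=10: Δ0=01001 Δ1=01101 Δ2=01111 Δ3=01110 | 3Δ
t=11: Δ0=01110 Δ1=01010 | 1Δ
t=12: Δ0=01010 Δ1=01110 Δ2=01100 Δ3=01101 | 3Δ
t=13: Δ0=01101 Δ1=01001 | 1Δ
t=14: Δ0=01001 Δ1=01101 Δ2=01111 Δ3=01110 | 3Δ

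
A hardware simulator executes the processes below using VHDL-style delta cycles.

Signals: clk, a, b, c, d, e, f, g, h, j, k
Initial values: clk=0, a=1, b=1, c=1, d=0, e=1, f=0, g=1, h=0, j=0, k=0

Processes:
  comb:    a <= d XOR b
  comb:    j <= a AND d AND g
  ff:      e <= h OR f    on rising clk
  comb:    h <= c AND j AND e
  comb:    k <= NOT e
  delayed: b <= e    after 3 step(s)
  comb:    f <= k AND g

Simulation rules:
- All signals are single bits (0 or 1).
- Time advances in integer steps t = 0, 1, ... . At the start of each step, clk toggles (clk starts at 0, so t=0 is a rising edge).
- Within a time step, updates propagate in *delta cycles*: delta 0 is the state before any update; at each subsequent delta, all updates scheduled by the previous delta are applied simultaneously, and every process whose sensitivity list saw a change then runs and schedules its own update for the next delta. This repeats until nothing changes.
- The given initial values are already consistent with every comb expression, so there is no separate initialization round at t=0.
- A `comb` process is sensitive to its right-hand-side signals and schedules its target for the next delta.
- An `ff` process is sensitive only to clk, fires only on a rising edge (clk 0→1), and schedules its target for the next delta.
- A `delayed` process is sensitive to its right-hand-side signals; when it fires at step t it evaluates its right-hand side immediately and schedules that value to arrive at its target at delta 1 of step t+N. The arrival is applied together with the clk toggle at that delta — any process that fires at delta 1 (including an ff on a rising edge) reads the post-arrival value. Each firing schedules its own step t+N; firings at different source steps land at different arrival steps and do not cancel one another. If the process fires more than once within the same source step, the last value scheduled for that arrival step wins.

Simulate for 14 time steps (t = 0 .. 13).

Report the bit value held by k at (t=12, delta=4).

t0.Δ0 clk=0 g=1 c=1 a=1 h=0 d=0 j=0 e=1 b=1 k=0 f=0
t0.Δ1 clk=1 g=1 c=1 a=1 h=0 d=0 j=0 e=1 b=1 k=0 f=0
t0.Δ2 clk=1 g=1 c=1 a=1 h=0 d=0 j=0 e=0 b=1 k=0 f=0
t0.Δ3 clk=1 g=1 c=1 a=1 h=0 d=0 j=0 e=0 b=1 k=1 f=0
t0.Δ4 clk=1 g=1 c=1 a=1 h=0 d=0 j=0 e=0 b=1 k=1 f=1
t1.Δ0 clk=1 g=1 c=1 a=1 h=0 d=0 j=0 e=0 b=1 k=1 f=1
t1.Δ1 clk=0 g=1 c=1 a=1 h=0 d=0 j=0 e=0 b=1 k=1 f=1
t2.Δ0 clk=0 g=1 c=1 a=1 h=0 d=0 j=0 e=0 b=1 k=1 f=1
t2.Δ1 clk=1 g=1 c=1 a=1 h=0 d=0 j=0 e=0 b=1 k=1 f=1
t2.Δ2 clk=1 g=1 c=1 a=1 h=0 d=0 j=0 e=1 b=1 k=1 f=1
t2.Δ3 clk=1 g=1 c=1 a=1 h=0 d=0 j=0 e=1 b=1 k=0 f=1
t2.Δ4 clk=1 g=1 c=1 a=1 h=0 d=0 j=0 e=1 b=1 k=0 f=0
t3.Δ0 clk=1 g=1 c=1 a=1 h=0 d=0 j=0 e=1 b=1 k=0 f=0
t3.Δ1 clk=0 g=1 c=1 a=1 h=0 d=0 j=0 e=1 b=0 k=0 f=0
t3.Δ2 clk=0 g=1 c=1 a=0 h=0 d=0 j=0 e=1 b=0 k=0 f=0
t4.Δ0 clk=0 g=1 c=1 a=0 h=0 d=0 j=0 e=1 b=0 k=0 f=0
t4.Δ1 clk=1 g=1 c=1 a=0 h=0 d=0 j=0 e=1 b=0 k=0 f=0
t4.Δ2 clk=1 g=1 c=1 a=0 h=0 d=0 j=0 e=0 b=0 k=0 f=0
t4.Δ3 clk=1 g=1 c=1 a=0 h=0 d=0 j=0 e=0 b=0 k=1 f=0
t4.Δ4 clk=1 g=1 c=1 a=0 h=0 d=0 j=0 e=0 b=0 k=1 f=1
t5.Δ0 clk=1 g=1 c=1 a=0 h=0 d=0 j=0 e=0 b=0 k=1 f=1
t5.Δ1 clk=0 g=1 c=1 a=0 h=0 d=0 j=0 e=0 b=1 k=1 f=1
t5.Δ2 clk=0 g=1 c=1 a=1 h=0 d=0 j=0 e=0 b=1 k=1 f=1
t6.Δ0 clk=0 g=1 c=1 a=1 h=0 d=0 j=0 e=0 b=1 k=1 f=1
t6.Δ1 clk=1 g=1 c=1 a=1 h=0 d=0 j=0 e=0 b=1 k=1 f=1
t6.Δ2 clk=1 g=1 c=1 a=1 h=0 d=0 j=0 e=1 b=1 k=1 f=1
t6.Δ3 clk=1 g=1 c=1 a=1 h=0 d=0 j=0 e=1 b=1 k=0 f=1
t6.Δ4 clk=1 g=1 c=1 a=1 h=0 d=0 j=0 e=1 b=1 k=0 f=0
t7.Δ0 clk=1 g=1 c=1 a=1 h=0 d=0 j=0 e=1 b=1 k=0 f=0
t7.Δ1 clk=0 g=1 c=1 a=1 h=0 d=0 j=0 e=1 b=0 k=0 f=0
t7.Δ2 clk=0 g=1 c=1 a=0 h=0 d=0 j=0 e=1 b=0 k=0 f=0
t8.Δ0 clk=0 g=1 c=1 a=0 h=0 d=0 j=0 e=1 b=0 k=0 f=0
t8.Δ1 clk=1 g=1 c=1 a=0 h=0 d=0 j=0 e=1 b=0 k=0 f=0
t8.Δ2 clk=1 g=1 c=1 a=0 h=0 d=0 j=0 e=0 b=0 k=0 f=0
t8.Δ3 clk=1 g=1 c=1 a=0 h=0 d=0 j=0 e=0 b=0 k=1 f=0
t8.Δ4 clk=1 g=1 c=1 a=0 h=0 d=0 j=0 e=0 b=0 k=1 f=1
t9.Δ0 clk=1 g=1 c=1 a=0 h=0 d=0 j=0 e=0 b=0 k=1 f=1
t9.Δ1 clk=0 g=1 c=1 a=0 h=0 d=0 j=0 e=0 b=1 k=1 f=1
t9.Δ2 clk=0 g=1 c=1 a=1 h=0 d=0 j=0 e=0 b=1 k=1 f=1
t10.Δ0 clk=0 g=1 c=1 a=1 h=0 d=0 j=0 e=0 b=1 k=1 f=1
t10.Δ1 clk=1 g=1 c=1 a=1 h=0 d=0 j=0 e=0 b=1 k=1 f=1
t10.Δ2 clk=1 g=1 c=1 a=1 h=0 d=0 j=0 e=1 b=1 k=1 f=1
t10.Δ3 clk=1 g=1 c=1 a=1 h=0 d=0 j=0 e=1 b=1 k=0 f=1
t10.Δ4 clk=1 g=1 c=1 a=1 h=0 d=0 j=0 e=1 b=1 k=0 f=0
t11.Δ0 clk=1 g=1 c=1 a=1 h=0 d=0 j=0 e=1 b=1 k=0 f=0
t11.Δ1 clk=0 g=1 c=1 a=1 h=0 d=0 j=0 e=1 b=0 k=0 f=0
t11.Δ2 clk=0 g=1 c=1 a=0 h=0 d=0 j=0 e=1 b=0 k=0 f=0
t12.Δ0 clk=0 g=1 c=1 a=0 h=0 d=0 j=0 e=1 b=0 k=0 f=0
t12.Δ1 clk=1 g=1 c=1 a=0 h=0 d=0 j=0 e=1 b=0 k=0 f=0
t12.Δ2 clk=1 g=1 c=1 a=0 h=0 d=0 j=0 e=0 b=0 k=0 f=0
t12.Δ3 clk=1 g=1 c=1 a=0 h=0 d=0 j=0 e=0 b=0 k=1 f=0
t12.Δ4 clk=1 g=1 c=1 a=0 h=0 d=0 j=0 e=0 b=0 k=1 f=1
t13.Δ0 clk=1 g=1 c=1 a=0 h=0 d=0 j=0 e=0 b=0 k=1 f=1
t13.Δ1 clk=0 g=1 c=1 a=0 h=0 d=0 j=0 e=0 b=1 k=1 f=1
t13.Δ2 clk=0 g=1 c=1 a=1 h=0 d=0 j=0 e=0 b=1 k=1 f=1

1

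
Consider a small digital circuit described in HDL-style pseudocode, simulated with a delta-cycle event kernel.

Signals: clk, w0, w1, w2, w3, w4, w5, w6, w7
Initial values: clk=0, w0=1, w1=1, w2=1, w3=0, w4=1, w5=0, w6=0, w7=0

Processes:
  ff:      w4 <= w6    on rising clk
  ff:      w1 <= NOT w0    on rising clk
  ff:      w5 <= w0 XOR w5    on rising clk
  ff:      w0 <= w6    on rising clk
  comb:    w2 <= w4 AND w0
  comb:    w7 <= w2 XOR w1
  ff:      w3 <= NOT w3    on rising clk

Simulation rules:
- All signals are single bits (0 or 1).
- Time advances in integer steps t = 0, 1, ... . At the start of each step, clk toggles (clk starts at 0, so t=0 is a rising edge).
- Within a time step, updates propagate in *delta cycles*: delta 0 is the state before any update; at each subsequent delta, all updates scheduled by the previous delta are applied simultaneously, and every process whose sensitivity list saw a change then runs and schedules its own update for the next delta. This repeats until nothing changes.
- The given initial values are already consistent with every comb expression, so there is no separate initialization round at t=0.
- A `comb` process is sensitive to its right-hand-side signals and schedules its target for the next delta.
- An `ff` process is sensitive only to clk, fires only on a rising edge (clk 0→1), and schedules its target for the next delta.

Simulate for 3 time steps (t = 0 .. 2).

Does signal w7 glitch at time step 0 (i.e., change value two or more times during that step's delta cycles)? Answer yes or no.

yes

t=0 Δ0: w2=1 w5=0 w0=1 w1=1 w3=0 w7=0 clk=0 w6=0 w4=1
  Δ1: clk:0→1
  Δ2: w5:0→1, w0:1→0, w1:1→0, w3:0→1, w4:1→0
  Δ3: w2:1→0, w7:0→1
  Δ4: w7:1→0
  (4Δ to stable)
t=1 Δ0: w2=0 w5=1 w0=0 w1=0 w3=1 w7=0 clk=1 w6=0 w4=0
  Δ1: clk:1→0
  (1Δ to stable)
t=2 Δ0: w2=0 w5=1 w0=0 w1=0 w3=1 w7=0 clk=0 w6=0 w4=0
  Δ1: clk:0→1
  Δ2: w1:0→1, w3:1→0
  Δ3: w7:0→1
  (3Δ to stable)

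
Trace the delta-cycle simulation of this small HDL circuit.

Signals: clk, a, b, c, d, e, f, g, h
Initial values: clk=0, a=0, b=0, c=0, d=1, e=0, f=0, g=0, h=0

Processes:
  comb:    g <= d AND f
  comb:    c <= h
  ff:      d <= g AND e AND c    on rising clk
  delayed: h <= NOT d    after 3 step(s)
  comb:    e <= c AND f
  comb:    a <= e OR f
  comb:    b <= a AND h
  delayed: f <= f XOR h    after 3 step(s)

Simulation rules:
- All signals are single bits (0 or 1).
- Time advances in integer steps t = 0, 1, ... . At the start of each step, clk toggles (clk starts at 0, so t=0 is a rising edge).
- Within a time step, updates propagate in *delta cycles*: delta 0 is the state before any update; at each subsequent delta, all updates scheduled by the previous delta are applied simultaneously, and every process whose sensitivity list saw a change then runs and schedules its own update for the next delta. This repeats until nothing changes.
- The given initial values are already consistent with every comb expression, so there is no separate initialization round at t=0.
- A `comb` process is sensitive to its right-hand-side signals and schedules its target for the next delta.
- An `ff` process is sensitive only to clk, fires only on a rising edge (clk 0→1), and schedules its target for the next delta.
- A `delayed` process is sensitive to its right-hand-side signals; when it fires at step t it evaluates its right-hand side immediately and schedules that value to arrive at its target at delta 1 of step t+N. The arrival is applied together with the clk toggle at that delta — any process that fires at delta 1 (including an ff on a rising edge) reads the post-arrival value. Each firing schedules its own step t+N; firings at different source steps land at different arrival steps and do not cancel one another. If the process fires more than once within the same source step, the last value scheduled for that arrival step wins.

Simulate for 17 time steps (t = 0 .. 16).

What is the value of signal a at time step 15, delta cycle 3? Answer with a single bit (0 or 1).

0

t=0 Δ0: b=0 clk=0 g=0 a=0 d=1 c=0 f=0 e=0 h=0
  Δ1: clk:0→1
  Δ2: d:1→0
  (2Δ to stable)
t=1 Δ0: b=0 clk=1 g=0 a=0 d=0 c=0 f=0 e=0 h=0
  Δ1: clk:1→0
  (1Δ to stable)
t=2 Δ0: b=0 clk=0 g=0 a=0 d=0 c=0 f=0 e=0 h=0
  Δ1: clk:0→1
  (1Δ to stable)
t=3 Δ0: b=0 clk=1 g=0 a=0 d=0 c=0 f=0 e=0 h=0
  Δ1: clk:1→0, h:0→1
  Δ2: c:0→1
  (2Δ to stable)
t=4 Δ0: b=0 clk=0 g=0 a=0 d=0 c=1 f=0 e=0 h=1
  Δ1: clk:0→1
  (1Δ to stable)
t=5 Δ0: b=0 clk=1 g=0 a=0 d=0 c=1 f=0 e=0 h=1
  Δ1: clk:1→0
  (1Δ to stable)
t=6 Δ0: b=0 clk=0 g=0 a=0 d=0 c=1 f=0 e=0 h=1
  Δ1: clk:0→1, f:0→1
  Δ2: a:0→1, e:0→1
  Δ3: b:0→1
  (3Δ to stable)
t=7 Δ0: b=1 clk=1 g=0 a=1 d=0 c=1 f=1 e=1 h=1
  Δ1: clk:1→0
  (1Δ to stable)
t=8 Δ0: b=1 clk=0 g=0 a=1 d=0 c=1 f=1 e=1 h=1
  Δ1: clk:0→1
  (1Δ to stable)
t=9 Δ0: b=1 clk=1 g=0 a=1 d=0 c=1 f=1 e=1 h=1
  Δ1: clk:1→0, f:1→0
  Δ2: e:1→0
  Δ3: a:1→0
  Δ4: b:1→0
  (4Δ to stable)
t=10 Δ0: b=0 clk=0 g=0 a=0 d=0 c=1 f=0 e=0 h=1
  Δ1: clk:0→1
  (1Δ to stable)
t=11 Δ0: b=0 clk=1 g=0 a=0 d=0 c=1 f=0 e=0 h=1
  Δ1: clk:1→0
  (1Δ to stable)
t=12 Δ0: b=0 clk=0 g=0 a=0 d=0 c=1 f=0 e=0 h=1
  Δ1: clk:0→1, f:0→1
  Δ2: a:0→1, e:0→1
  Δ3: b:0→1
  (3Δ to stable)
t=13 Δ0: b=1 clk=1 g=0 a=1 d=0 c=1 f=1 e=1 h=1
  Δ1: clk:1→0
  (1Δ to stable)
t=14 Δ0: b=1 clk=0 g=0 a=1 d=0 c=1 f=1 e=1 h=1
  Δ1: clk:0→1
  (1Δ to stable)
t=15 Δ0: b=1 clk=1 g=0 a=1 d=0 c=1 f=1 e=1 h=1
  Δ1: clk:1→0, f:1→0
  Δ2: e:1→0
  Δ3: a:1→0
  Δ4: b:1→0
  (4Δ to stable)
t=16 Δ0: b=0 clk=0 g=0 a=0 d=0 c=1 f=0 e=0 h=1
  Δ1: clk:0→1
  (1Δ to stable)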